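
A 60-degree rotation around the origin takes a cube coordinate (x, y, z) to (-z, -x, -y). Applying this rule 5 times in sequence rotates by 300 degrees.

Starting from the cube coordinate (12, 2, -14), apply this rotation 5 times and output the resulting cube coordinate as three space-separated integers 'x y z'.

Start: (12, 2, -14)
Step 1: (12, 2, -14) -> (-(-14), -(12), -(2)) = (14, -12, -2)
Step 2: (14, -12, -2) -> (-(-2), -(14), -(-12)) = (2, -14, 12)
Step 3: (2, -14, 12) -> (-(12), -(2), -(-14)) = (-12, -2, 14)
Step 4: (-12, -2, 14) -> (-(14), -(-12), -(-2)) = (-14, 12, 2)
Step 5: (-14, 12, 2) -> (-(2), -(-14), -(12)) = (-2, 14, -12)

Answer: -2 14 -12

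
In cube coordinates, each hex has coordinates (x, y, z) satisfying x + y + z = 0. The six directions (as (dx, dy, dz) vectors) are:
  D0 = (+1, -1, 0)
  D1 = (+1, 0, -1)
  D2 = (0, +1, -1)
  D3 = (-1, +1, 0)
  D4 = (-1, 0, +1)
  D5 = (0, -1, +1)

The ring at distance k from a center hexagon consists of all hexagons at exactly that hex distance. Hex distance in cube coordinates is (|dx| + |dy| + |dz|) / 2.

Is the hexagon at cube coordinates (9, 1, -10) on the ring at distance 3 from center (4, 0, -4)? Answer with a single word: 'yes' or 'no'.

|px - cx| = |9 - 4| = 5
|py - cy| = |1 - 0| = 1
|pz - cz| = |-10 - (-4)| = 6
distance = (5+1+6)/2 = 12/2 = 6
radius = 3; distance != radius -> no

Answer: no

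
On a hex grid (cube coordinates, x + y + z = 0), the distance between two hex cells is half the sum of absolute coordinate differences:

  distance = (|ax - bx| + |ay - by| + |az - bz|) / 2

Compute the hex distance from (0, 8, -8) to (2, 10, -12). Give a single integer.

Answer: 4

Derivation:
|ax - bx| = |0 - 2| = 2
|ay - by| = |8 - 10| = 2
|az - bz| = |-8 - (-12)| = 4
distance = (2 + 2 + 4) / 2 = 8 / 2 = 4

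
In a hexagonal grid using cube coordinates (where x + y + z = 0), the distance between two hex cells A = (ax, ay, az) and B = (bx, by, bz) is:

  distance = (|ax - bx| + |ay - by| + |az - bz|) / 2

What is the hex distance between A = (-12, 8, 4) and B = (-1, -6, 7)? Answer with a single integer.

Answer: 14

Derivation:
|ax - bx| = |-12 - (-1)| = 11
|ay - by| = |8 - (-6)| = 14
|az - bz| = |4 - 7| = 3
distance = (11 + 14 + 3) / 2 = 28 / 2 = 14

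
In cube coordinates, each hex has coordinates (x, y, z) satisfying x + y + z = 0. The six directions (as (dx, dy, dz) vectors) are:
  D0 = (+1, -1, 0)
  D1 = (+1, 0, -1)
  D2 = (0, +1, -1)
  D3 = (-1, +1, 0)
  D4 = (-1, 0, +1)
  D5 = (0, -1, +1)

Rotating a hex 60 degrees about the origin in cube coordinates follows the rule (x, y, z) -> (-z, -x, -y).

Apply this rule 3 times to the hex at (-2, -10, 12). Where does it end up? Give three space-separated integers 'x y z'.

Start: (-2, -10, 12)
Step 1: (-2, -10, 12) -> (-(12), -(-2), -(-10)) = (-12, 2, 10)
Step 2: (-12, 2, 10) -> (-(10), -(-12), -(2)) = (-10, 12, -2)
Step 3: (-10, 12, -2) -> (-(-2), -(-10), -(12)) = (2, 10, -12)

Answer: 2 10 -12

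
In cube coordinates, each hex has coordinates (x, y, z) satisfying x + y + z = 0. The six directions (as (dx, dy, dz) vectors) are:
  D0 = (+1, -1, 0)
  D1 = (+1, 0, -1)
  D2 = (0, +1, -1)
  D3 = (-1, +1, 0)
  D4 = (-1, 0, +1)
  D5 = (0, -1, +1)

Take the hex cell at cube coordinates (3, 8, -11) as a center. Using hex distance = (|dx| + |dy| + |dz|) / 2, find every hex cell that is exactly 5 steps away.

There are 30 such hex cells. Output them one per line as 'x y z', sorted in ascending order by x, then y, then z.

Answer: -2 8 -6
-2 9 -7
-2 10 -8
-2 11 -9
-2 12 -10
-2 13 -11
-1 7 -6
-1 13 -12
0 6 -6
0 13 -13
1 5 -6
1 13 -14
2 4 -6
2 13 -15
3 3 -6
3 13 -16
4 3 -7
4 12 -16
5 3 -8
5 11 -16
6 3 -9
6 10 -16
7 3 -10
7 9 -16
8 3 -11
8 4 -12
8 5 -13
8 6 -14
8 7 -15
8 8 -16

Derivation:
Walk ring at distance 5 from (3, 8, -11):
Start at center + D4*5 = (-2, 8, -6)
  hex 0: (-2, 8, -6)
  hex 1: (-1, 7, -6)
  hex 2: (0, 6, -6)
  hex 3: (1, 5, -6)
  hex 4: (2, 4, -6)
  hex 5: (3, 3, -6)
  hex 6: (4, 3, -7)
  hex 7: (5, 3, -8)
  hex 8: (6, 3, -9)
  hex 9: (7, 3, -10)
  hex 10: (8, 3, -11)
  hex 11: (8, 4, -12)
  hex 12: (8, 5, -13)
  hex 13: (8, 6, -14)
  hex 14: (8, 7, -15)
  hex 15: (8, 8, -16)
  hex 16: (7, 9, -16)
  hex 17: (6, 10, -16)
  hex 18: (5, 11, -16)
  hex 19: (4, 12, -16)
  hex 20: (3, 13, -16)
  hex 21: (2, 13, -15)
  hex 22: (1, 13, -14)
  hex 23: (0, 13, -13)
  hex 24: (-1, 13, -12)
  hex 25: (-2, 13, -11)
  hex 26: (-2, 12, -10)
  hex 27: (-2, 11, -9)
  hex 28: (-2, 10, -8)
  hex 29: (-2, 9, -7)
Sorted: 30 hexes.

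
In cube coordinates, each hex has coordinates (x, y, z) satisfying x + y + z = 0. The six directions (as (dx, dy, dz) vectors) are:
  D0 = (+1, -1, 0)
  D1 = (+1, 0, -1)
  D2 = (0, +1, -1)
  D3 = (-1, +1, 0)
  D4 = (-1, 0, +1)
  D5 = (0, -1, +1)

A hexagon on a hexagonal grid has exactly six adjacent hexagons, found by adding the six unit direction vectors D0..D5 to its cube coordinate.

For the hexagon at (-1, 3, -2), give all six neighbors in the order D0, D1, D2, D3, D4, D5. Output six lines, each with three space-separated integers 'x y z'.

Answer: 0 2 -2
0 3 -3
-1 4 -3
-2 4 -2
-2 3 -1
-1 2 -1

Derivation:
Center: (-1, 3, -2). Add each direction:
  D0: (-1, 3, -2) + (1, -1, 0) = (0, 2, -2)
  D1: (-1, 3, -2) + (1, 0, -1) = (0, 3, -3)
  D2: (-1, 3, -2) + (0, 1, -1) = (-1, 4, -3)
  D3: (-1, 3, -2) + (-1, 1, 0) = (-2, 4, -2)
  D4: (-1, 3, -2) + (-1, 0, 1) = (-2, 3, -1)
  D5: (-1, 3, -2) + (0, -1, 1) = (-1, 2, -1)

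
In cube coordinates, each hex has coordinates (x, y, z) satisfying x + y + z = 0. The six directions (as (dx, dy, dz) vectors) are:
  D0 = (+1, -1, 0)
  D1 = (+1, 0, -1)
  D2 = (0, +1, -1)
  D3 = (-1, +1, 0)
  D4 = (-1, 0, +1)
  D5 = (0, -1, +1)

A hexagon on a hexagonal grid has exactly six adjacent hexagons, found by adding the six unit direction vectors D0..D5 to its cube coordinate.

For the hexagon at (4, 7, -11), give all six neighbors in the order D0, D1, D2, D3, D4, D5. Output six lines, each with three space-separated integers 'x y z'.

Center: (4, 7, -11). Add each direction:
  D0: (4, 7, -11) + (1, -1, 0) = (5, 6, -11)
  D1: (4, 7, -11) + (1, 0, -1) = (5, 7, -12)
  D2: (4, 7, -11) + (0, 1, -1) = (4, 8, -12)
  D3: (4, 7, -11) + (-1, 1, 0) = (3, 8, -11)
  D4: (4, 7, -11) + (-1, 0, 1) = (3, 7, -10)
  D5: (4, 7, -11) + (0, -1, 1) = (4, 6, -10)

Answer: 5 6 -11
5 7 -12
4 8 -12
3 8 -11
3 7 -10
4 6 -10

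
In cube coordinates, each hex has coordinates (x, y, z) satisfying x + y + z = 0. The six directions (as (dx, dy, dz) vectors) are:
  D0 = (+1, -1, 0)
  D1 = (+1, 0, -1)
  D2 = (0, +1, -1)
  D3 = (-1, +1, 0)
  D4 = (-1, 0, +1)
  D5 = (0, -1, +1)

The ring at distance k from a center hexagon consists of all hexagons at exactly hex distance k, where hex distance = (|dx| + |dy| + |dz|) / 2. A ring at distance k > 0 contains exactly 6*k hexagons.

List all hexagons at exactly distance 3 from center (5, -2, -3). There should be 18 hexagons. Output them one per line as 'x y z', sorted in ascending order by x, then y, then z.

Answer: 2 -2 0
2 -1 -1
2 0 -2
2 1 -3
3 -3 0
3 1 -4
4 -4 0
4 1 -5
5 -5 0
5 1 -6
6 -5 -1
6 0 -6
7 -5 -2
7 -1 -6
8 -5 -3
8 -4 -4
8 -3 -5
8 -2 -6

Derivation:
Walk ring at distance 3 from (5, -2, -3):
Start at center + D4*3 = (2, -2, 0)
  hex 0: (2, -2, 0)
  hex 1: (3, -3, 0)
  hex 2: (4, -4, 0)
  hex 3: (5, -5, 0)
  hex 4: (6, -5, -1)
  hex 5: (7, -5, -2)
  hex 6: (8, -5, -3)
  hex 7: (8, -4, -4)
  hex 8: (8, -3, -5)
  hex 9: (8, -2, -6)
  hex 10: (7, -1, -6)
  hex 11: (6, 0, -6)
  hex 12: (5, 1, -6)
  hex 13: (4, 1, -5)
  hex 14: (3, 1, -4)
  hex 15: (2, 1, -3)
  hex 16: (2, 0, -2)
  hex 17: (2, -1, -1)
Sorted: 18 hexes.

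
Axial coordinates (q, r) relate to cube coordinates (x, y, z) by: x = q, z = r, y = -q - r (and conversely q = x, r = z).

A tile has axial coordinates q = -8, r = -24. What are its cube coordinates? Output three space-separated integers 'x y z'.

Answer: -8 32 -24

Derivation:
x = q = -8
z = r = -24
y = -x - z = -(-8) - (-24) = 32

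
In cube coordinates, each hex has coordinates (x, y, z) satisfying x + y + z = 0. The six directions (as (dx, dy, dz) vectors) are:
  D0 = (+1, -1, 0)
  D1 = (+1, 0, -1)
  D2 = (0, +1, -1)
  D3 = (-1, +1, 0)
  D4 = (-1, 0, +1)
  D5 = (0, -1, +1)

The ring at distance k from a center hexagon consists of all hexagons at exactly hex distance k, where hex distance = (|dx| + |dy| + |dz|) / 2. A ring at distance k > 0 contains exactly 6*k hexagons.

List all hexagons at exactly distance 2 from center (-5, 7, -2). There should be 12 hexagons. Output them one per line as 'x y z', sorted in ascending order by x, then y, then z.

Answer: -7 7 0
-7 8 -1
-7 9 -2
-6 6 0
-6 9 -3
-5 5 0
-5 9 -4
-4 5 -1
-4 8 -4
-3 5 -2
-3 6 -3
-3 7 -4

Derivation:
Walk ring at distance 2 from (-5, 7, -2):
Start at center + D4*2 = (-7, 7, 0)
  hex 0: (-7, 7, 0)
  hex 1: (-6, 6, 0)
  hex 2: (-5, 5, 0)
  hex 3: (-4, 5, -1)
  hex 4: (-3, 5, -2)
  hex 5: (-3, 6, -3)
  hex 6: (-3, 7, -4)
  hex 7: (-4, 8, -4)
  hex 8: (-5, 9, -4)
  hex 9: (-6, 9, -3)
  hex 10: (-7, 9, -2)
  hex 11: (-7, 8, -1)
Sorted: 12 hexes.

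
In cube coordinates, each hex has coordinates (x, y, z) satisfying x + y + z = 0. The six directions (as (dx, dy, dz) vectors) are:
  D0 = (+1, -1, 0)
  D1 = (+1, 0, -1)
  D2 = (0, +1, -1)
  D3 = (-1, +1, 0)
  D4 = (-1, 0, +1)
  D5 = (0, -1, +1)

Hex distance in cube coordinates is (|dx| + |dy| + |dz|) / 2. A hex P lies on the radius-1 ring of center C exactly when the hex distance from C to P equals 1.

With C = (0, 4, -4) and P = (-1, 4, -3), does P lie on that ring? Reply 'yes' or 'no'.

|px - cx| = |-1 - 0| = 1
|py - cy| = |4 - 4| = 0
|pz - cz| = |-3 - (-4)| = 1
distance = (1+0+1)/2 = 2/2 = 1
radius = 1; distance == radius -> yes

Answer: yes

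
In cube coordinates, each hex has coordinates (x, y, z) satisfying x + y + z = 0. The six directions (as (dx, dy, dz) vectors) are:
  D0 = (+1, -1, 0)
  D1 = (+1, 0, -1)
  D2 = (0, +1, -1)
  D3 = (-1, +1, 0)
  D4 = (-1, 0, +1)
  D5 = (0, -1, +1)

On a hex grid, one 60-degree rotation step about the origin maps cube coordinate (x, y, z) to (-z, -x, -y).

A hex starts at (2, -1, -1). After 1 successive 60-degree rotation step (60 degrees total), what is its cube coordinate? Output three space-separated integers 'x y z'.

Start: (2, -1, -1)
Step 1: (2, -1, -1) -> (-(-1), -(2), -(-1)) = (1, -2, 1)

Answer: 1 -2 1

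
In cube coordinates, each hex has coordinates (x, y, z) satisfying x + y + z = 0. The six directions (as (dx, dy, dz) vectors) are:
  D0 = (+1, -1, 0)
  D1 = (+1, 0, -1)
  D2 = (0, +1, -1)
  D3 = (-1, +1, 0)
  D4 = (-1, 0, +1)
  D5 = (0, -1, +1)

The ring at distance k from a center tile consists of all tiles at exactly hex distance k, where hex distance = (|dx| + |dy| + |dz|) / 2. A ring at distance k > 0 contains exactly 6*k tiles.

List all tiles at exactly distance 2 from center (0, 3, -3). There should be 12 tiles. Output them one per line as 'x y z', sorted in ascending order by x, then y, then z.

Walk ring at distance 2 from (0, 3, -3):
Start at center + D4*2 = (-2, 3, -1)
  hex 0: (-2, 3, -1)
  hex 1: (-1, 2, -1)
  hex 2: (0, 1, -1)
  hex 3: (1, 1, -2)
  hex 4: (2, 1, -3)
  hex 5: (2, 2, -4)
  hex 6: (2, 3, -5)
  hex 7: (1, 4, -5)
  hex 8: (0, 5, -5)
  hex 9: (-1, 5, -4)
  hex 10: (-2, 5, -3)
  hex 11: (-2, 4, -2)
Sorted: 12 hexes.

Answer: -2 3 -1
-2 4 -2
-2 5 -3
-1 2 -1
-1 5 -4
0 1 -1
0 5 -5
1 1 -2
1 4 -5
2 1 -3
2 2 -4
2 3 -5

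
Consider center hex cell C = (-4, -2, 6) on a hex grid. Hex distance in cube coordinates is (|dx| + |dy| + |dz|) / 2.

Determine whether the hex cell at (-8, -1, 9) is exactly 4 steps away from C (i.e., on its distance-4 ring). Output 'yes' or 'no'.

Answer: yes

Derivation:
|px - cx| = |-8 - (-4)| = 4
|py - cy| = |-1 - (-2)| = 1
|pz - cz| = |9 - 6| = 3
distance = (4+1+3)/2 = 8/2 = 4
radius = 4; distance == radius -> yes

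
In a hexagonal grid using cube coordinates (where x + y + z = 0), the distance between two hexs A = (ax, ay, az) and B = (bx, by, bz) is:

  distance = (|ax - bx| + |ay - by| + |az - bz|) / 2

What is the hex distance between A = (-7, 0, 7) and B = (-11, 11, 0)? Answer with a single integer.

Answer: 11

Derivation:
|ax - bx| = |-7 - (-11)| = 4
|ay - by| = |0 - 11| = 11
|az - bz| = |7 - 0| = 7
distance = (4 + 11 + 7) / 2 = 22 / 2 = 11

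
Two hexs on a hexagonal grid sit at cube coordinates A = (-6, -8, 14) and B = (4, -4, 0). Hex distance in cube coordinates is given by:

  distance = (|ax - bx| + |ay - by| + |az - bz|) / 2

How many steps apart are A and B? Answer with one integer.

|ax - bx| = |-6 - 4| = 10
|ay - by| = |-8 - (-4)| = 4
|az - bz| = |14 - 0| = 14
distance = (10 + 4 + 14) / 2 = 28 / 2 = 14

Answer: 14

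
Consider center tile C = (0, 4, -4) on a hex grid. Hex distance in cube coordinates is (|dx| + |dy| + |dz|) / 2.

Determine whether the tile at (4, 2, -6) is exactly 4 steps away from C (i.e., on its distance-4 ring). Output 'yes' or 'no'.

Answer: yes

Derivation:
|px - cx| = |4 - 0| = 4
|py - cy| = |2 - 4| = 2
|pz - cz| = |-6 - (-4)| = 2
distance = (4+2+2)/2 = 8/2 = 4
radius = 4; distance == radius -> yes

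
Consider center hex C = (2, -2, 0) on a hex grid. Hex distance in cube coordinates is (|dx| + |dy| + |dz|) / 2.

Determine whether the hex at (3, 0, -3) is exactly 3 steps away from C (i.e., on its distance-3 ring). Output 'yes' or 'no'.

Answer: yes

Derivation:
|px - cx| = |3 - 2| = 1
|py - cy| = |0 - (-2)| = 2
|pz - cz| = |-3 - 0| = 3
distance = (1+2+3)/2 = 6/2 = 3
radius = 3; distance == radius -> yes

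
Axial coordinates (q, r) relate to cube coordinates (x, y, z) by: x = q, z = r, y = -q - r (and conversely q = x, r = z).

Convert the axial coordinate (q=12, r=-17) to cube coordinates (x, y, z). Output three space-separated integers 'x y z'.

Answer: 12 5 -17

Derivation:
x = q = 12
z = r = -17
y = -x - z = -(12) - (-17) = 5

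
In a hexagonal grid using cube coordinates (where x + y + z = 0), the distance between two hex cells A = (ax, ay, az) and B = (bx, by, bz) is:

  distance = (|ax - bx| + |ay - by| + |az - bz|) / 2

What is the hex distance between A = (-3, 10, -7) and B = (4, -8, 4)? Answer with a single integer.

Answer: 18

Derivation:
|ax - bx| = |-3 - 4| = 7
|ay - by| = |10 - (-8)| = 18
|az - bz| = |-7 - 4| = 11
distance = (7 + 18 + 11) / 2 = 36 / 2 = 18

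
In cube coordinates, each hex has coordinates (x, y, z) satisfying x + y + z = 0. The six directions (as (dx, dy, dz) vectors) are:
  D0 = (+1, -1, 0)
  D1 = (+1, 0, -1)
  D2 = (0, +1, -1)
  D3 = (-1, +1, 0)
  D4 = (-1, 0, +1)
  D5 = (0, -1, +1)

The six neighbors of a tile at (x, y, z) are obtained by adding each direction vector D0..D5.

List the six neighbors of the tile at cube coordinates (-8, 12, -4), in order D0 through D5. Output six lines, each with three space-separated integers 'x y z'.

Answer: -7 11 -4
-7 12 -5
-8 13 -5
-9 13 -4
-9 12 -3
-8 11 -3

Derivation:
Center: (-8, 12, -4). Add each direction:
  D0: (-8, 12, -4) + (1, -1, 0) = (-7, 11, -4)
  D1: (-8, 12, -4) + (1, 0, -1) = (-7, 12, -5)
  D2: (-8, 12, -4) + (0, 1, -1) = (-8, 13, -5)
  D3: (-8, 12, -4) + (-1, 1, 0) = (-9, 13, -4)
  D4: (-8, 12, -4) + (-1, 0, 1) = (-9, 12, -3)
  D5: (-8, 12, -4) + (0, -1, 1) = (-8, 11, -3)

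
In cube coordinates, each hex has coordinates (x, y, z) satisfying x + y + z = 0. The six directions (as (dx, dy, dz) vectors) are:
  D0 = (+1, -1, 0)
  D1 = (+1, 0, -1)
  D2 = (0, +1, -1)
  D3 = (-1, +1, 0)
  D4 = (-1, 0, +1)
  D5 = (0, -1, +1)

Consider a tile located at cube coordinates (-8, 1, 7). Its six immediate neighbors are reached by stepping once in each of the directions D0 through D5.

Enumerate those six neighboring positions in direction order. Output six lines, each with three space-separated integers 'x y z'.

Center: (-8, 1, 7). Add each direction:
  D0: (-8, 1, 7) + (1, -1, 0) = (-7, 0, 7)
  D1: (-8, 1, 7) + (1, 0, -1) = (-7, 1, 6)
  D2: (-8, 1, 7) + (0, 1, -1) = (-8, 2, 6)
  D3: (-8, 1, 7) + (-1, 1, 0) = (-9, 2, 7)
  D4: (-8, 1, 7) + (-1, 0, 1) = (-9, 1, 8)
  D5: (-8, 1, 7) + (0, -1, 1) = (-8, 0, 8)

Answer: -7 0 7
-7 1 6
-8 2 6
-9 2 7
-9 1 8
-8 0 8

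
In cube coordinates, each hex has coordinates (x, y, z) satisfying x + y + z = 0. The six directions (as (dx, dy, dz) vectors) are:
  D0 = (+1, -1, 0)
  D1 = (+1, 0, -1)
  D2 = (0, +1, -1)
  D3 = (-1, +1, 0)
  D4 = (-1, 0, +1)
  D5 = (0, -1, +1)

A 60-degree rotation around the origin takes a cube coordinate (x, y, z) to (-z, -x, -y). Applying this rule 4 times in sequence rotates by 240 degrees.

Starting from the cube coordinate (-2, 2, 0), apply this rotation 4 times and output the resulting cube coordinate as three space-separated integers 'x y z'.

Start: (-2, 2, 0)
Step 1: (-2, 2, 0) -> (-(0), -(-2), -(2)) = (0, 2, -2)
Step 2: (0, 2, -2) -> (-(-2), -(0), -(2)) = (2, 0, -2)
Step 3: (2, 0, -2) -> (-(-2), -(2), -(0)) = (2, -2, 0)
Step 4: (2, -2, 0) -> (-(0), -(2), -(-2)) = (0, -2, 2)

Answer: 0 -2 2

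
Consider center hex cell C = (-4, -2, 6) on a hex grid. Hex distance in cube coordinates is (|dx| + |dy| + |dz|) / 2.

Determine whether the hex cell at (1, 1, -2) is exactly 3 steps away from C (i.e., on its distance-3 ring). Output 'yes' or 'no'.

Answer: no

Derivation:
|px - cx| = |1 - (-4)| = 5
|py - cy| = |1 - (-2)| = 3
|pz - cz| = |-2 - 6| = 8
distance = (5+3+8)/2 = 16/2 = 8
radius = 3; distance != radius -> no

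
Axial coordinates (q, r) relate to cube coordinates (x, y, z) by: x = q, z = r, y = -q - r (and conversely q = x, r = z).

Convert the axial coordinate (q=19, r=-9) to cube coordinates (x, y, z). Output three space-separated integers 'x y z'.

x = q = 19
z = r = -9
y = -x - z = -(19) - (-9) = -10

Answer: 19 -10 -9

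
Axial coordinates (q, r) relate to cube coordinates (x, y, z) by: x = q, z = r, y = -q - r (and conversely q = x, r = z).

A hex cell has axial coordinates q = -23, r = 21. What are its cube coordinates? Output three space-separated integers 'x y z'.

x = q = -23
z = r = 21
y = -x - z = -(-23) - (21) = 2

Answer: -23 2 21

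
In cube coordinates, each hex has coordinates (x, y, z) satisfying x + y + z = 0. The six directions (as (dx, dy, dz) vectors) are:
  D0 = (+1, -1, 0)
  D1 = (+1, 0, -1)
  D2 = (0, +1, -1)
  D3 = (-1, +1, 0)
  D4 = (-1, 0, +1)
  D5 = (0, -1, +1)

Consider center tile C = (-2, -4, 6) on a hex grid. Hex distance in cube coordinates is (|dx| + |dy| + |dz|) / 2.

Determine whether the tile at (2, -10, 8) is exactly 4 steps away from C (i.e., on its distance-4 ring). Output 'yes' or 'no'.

Answer: no

Derivation:
|px - cx| = |2 - (-2)| = 4
|py - cy| = |-10 - (-4)| = 6
|pz - cz| = |8 - 6| = 2
distance = (4+6+2)/2 = 12/2 = 6
radius = 4; distance != radius -> no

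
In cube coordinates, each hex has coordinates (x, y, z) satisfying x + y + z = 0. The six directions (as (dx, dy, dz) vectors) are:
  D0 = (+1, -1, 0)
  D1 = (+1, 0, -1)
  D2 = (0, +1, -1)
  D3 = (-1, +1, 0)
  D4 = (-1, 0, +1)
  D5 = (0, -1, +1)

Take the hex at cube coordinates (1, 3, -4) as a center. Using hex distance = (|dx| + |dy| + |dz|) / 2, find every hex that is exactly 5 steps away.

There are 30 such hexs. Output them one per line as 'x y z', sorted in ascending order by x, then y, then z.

Answer: -4 3 1
-4 4 0
-4 5 -1
-4 6 -2
-4 7 -3
-4 8 -4
-3 2 1
-3 8 -5
-2 1 1
-2 8 -6
-1 0 1
-1 8 -7
0 -1 1
0 8 -8
1 -2 1
1 8 -9
2 -2 0
2 7 -9
3 -2 -1
3 6 -9
4 -2 -2
4 5 -9
5 -2 -3
5 4 -9
6 -2 -4
6 -1 -5
6 0 -6
6 1 -7
6 2 -8
6 3 -9

Derivation:
Walk ring at distance 5 from (1, 3, -4):
Start at center + D4*5 = (-4, 3, 1)
  hex 0: (-4, 3, 1)
  hex 1: (-3, 2, 1)
  hex 2: (-2, 1, 1)
  hex 3: (-1, 0, 1)
  hex 4: (0, -1, 1)
  hex 5: (1, -2, 1)
  hex 6: (2, -2, 0)
  hex 7: (3, -2, -1)
  hex 8: (4, -2, -2)
  hex 9: (5, -2, -3)
  hex 10: (6, -2, -4)
  hex 11: (6, -1, -5)
  hex 12: (6, 0, -6)
  hex 13: (6, 1, -7)
  hex 14: (6, 2, -8)
  hex 15: (6, 3, -9)
  hex 16: (5, 4, -9)
  hex 17: (4, 5, -9)
  hex 18: (3, 6, -9)
  hex 19: (2, 7, -9)
  hex 20: (1, 8, -9)
  hex 21: (0, 8, -8)
  hex 22: (-1, 8, -7)
  hex 23: (-2, 8, -6)
  hex 24: (-3, 8, -5)
  hex 25: (-4, 8, -4)
  hex 26: (-4, 7, -3)
  hex 27: (-4, 6, -2)
  hex 28: (-4, 5, -1)
  hex 29: (-4, 4, 0)
Sorted: 30 hexes.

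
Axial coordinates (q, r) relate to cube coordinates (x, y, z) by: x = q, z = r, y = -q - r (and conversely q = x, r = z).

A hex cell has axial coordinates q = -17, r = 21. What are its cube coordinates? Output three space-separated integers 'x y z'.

Answer: -17 -4 21

Derivation:
x = q = -17
z = r = 21
y = -x - z = -(-17) - (21) = -4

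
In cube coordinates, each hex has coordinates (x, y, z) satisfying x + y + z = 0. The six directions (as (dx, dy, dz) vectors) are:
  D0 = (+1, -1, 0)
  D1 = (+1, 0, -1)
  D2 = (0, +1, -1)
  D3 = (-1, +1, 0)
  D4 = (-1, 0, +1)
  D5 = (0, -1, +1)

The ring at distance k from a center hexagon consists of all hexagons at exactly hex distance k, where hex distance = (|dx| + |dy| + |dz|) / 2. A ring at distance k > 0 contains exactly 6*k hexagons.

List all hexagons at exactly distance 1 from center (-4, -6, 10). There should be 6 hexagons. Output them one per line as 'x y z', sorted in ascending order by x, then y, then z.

Walk ring at distance 1 from (-4, -6, 10):
Start at center + D4*1 = (-5, -6, 11)
  hex 0: (-5, -6, 11)
  hex 1: (-4, -7, 11)
  hex 2: (-3, -7, 10)
  hex 3: (-3, -6, 9)
  hex 4: (-4, -5, 9)
  hex 5: (-5, -5, 10)
Sorted: 6 hexes.

Answer: -5 -6 11
-5 -5 10
-4 -7 11
-4 -5 9
-3 -7 10
-3 -6 9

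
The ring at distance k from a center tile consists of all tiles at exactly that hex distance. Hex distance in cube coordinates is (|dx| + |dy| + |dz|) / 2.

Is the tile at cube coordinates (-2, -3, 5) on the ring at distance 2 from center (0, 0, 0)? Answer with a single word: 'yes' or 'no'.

|px - cx| = |-2 - 0| = 2
|py - cy| = |-3 - 0| = 3
|pz - cz| = |5 - 0| = 5
distance = (2+3+5)/2 = 10/2 = 5
radius = 2; distance != radius -> no

Answer: no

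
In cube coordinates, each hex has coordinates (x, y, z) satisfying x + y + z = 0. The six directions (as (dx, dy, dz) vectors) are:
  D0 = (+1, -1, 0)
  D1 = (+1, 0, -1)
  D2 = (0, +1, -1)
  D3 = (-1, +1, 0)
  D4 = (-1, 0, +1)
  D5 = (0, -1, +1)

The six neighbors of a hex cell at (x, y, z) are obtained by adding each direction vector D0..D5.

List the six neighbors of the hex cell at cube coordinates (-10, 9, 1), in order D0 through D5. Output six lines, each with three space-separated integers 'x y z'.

Answer: -9 8 1
-9 9 0
-10 10 0
-11 10 1
-11 9 2
-10 8 2

Derivation:
Center: (-10, 9, 1). Add each direction:
  D0: (-10, 9, 1) + (1, -1, 0) = (-9, 8, 1)
  D1: (-10, 9, 1) + (1, 0, -1) = (-9, 9, 0)
  D2: (-10, 9, 1) + (0, 1, -1) = (-10, 10, 0)
  D3: (-10, 9, 1) + (-1, 1, 0) = (-11, 10, 1)
  D4: (-10, 9, 1) + (-1, 0, 1) = (-11, 9, 2)
  D5: (-10, 9, 1) + (0, -1, 1) = (-10, 8, 2)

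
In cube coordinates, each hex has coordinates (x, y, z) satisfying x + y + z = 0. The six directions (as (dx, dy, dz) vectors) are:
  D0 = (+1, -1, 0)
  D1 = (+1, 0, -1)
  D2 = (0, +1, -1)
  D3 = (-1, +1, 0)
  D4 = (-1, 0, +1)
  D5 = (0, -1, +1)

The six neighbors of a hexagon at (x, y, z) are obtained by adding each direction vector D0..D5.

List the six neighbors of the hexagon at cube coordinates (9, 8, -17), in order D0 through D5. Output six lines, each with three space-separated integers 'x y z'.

Center: (9, 8, -17). Add each direction:
  D0: (9, 8, -17) + (1, -1, 0) = (10, 7, -17)
  D1: (9, 8, -17) + (1, 0, -1) = (10, 8, -18)
  D2: (9, 8, -17) + (0, 1, -1) = (9, 9, -18)
  D3: (9, 8, -17) + (-1, 1, 0) = (8, 9, -17)
  D4: (9, 8, -17) + (-1, 0, 1) = (8, 8, -16)
  D5: (9, 8, -17) + (0, -1, 1) = (9, 7, -16)

Answer: 10 7 -17
10 8 -18
9 9 -18
8 9 -17
8 8 -16
9 7 -16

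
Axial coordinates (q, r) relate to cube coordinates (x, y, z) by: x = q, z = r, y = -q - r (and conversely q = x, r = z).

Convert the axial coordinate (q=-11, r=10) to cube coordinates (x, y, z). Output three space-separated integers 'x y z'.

Answer: -11 1 10

Derivation:
x = q = -11
z = r = 10
y = -x - z = -(-11) - (10) = 1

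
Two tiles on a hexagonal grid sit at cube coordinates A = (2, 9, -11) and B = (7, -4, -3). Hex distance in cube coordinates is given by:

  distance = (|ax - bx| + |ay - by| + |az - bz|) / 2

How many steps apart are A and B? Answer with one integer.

Answer: 13

Derivation:
|ax - bx| = |2 - 7| = 5
|ay - by| = |9 - (-4)| = 13
|az - bz| = |-11 - (-3)| = 8
distance = (5 + 13 + 8) / 2 = 26 / 2 = 13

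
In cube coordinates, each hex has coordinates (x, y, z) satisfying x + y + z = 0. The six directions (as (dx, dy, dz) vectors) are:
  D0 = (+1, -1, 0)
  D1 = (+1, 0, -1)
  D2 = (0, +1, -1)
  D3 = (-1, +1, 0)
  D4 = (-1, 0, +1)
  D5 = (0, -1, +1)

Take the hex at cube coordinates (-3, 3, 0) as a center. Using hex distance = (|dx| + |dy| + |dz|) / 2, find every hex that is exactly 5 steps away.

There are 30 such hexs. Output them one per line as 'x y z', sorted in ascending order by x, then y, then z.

Answer: -8 3 5
-8 4 4
-8 5 3
-8 6 2
-8 7 1
-8 8 0
-7 2 5
-7 8 -1
-6 1 5
-6 8 -2
-5 0 5
-5 8 -3
-4 -1 5
-4 8 -4
-3 -2 5
-3 8 -5
-2 -2 4
-2 7 -5
-1 -2 3
-1 6 -5
0 -2 2
0 5 -5
1 -2 1
1 4 -5
2 -2 0
2 -1 -1
2 0 -2
2 1 -3
2 2 -4
2 3 -5

Derivation:
Walk ring at distance 5 from (-3, 3, 0):
Start at center + D4*5 = (-8, 3, 5)
  hex 0: (-8, 3, 5)
  hex 1: (-7, 2, 5)
  hex 2: (-6, 1, 5)
  hex 3: (-5, 0, 5)
  hex 4: (-4, -1, 5)
  hex 5: (-3, -2, 5)
  hex 6: (-2, -2, 4)
  hex 7: (-1, -2, 3)
  hex 8: (0, -2, 2)
  hex 9: (1, -2, 1)
  hex 10: (2, -2, 0)
  hex 11: (2, -1, -1)
  hex 12: (2, 0, -2)
  hex 13: (2, 1, -3)
  hex 14: (2, 2, -4)
  hex 15: (2, 3, -5)
  hex 16: (1, 4, -5)
  hex 17: (0, 5, -5)
  hex 18: (-1, 6, -5)
  hex 19: (-2, 7, -5)
  hex 20: (-3, 8, -5)
  hex 21: (-4, 8, -4)
  hex 22: (-5, 8, -3)
  hex 23: (-6, 8, -2)
  hex 24: (-7, 8, -1)
  hex 25: (-8, 8, 0)
  hex 26: (-8, 7, 1)
  hex 27: (-8, 6, 2)
  hex 28: (-8, 5, 3)
  hex 29: (-8, 4, 4)
Sorted: 30 hexes.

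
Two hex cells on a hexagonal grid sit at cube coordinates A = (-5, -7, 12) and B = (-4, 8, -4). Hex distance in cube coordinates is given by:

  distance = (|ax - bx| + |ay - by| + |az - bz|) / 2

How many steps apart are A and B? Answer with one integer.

|ax - bx| = |-5 - (-4)| = 1
|ay - by| = |-7 - 8| = 15
|az - bz| = |12 - (-4)| = 16
distance = (1 + 15 + 16) / 2 = 32 / 2 = 16

Answer: 16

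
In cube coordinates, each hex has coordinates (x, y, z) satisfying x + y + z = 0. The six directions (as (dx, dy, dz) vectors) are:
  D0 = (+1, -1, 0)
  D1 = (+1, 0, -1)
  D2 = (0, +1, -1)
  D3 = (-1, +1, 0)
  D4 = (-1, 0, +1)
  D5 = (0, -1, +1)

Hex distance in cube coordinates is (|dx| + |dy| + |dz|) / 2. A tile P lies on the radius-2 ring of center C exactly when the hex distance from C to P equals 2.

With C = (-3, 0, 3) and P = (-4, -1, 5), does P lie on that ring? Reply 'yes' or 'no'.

Answer: yes

Derivation:
|px - cx| = |-4 - (-3)| = 1
|py - cy| = |-1 - 0| = 1
|pz - cz| = |5 - 3| = 2
distance = (1+1+2)/2 = 4/2 = 2
radius = 2; distance == radius -> yes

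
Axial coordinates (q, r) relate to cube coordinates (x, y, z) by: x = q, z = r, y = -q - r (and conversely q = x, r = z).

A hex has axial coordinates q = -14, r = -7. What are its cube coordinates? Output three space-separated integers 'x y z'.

Answer: -14 21 -7

Derivation:
x = q = -14
z = r = -7
y = -x - z = -(-14) - (-7) = 21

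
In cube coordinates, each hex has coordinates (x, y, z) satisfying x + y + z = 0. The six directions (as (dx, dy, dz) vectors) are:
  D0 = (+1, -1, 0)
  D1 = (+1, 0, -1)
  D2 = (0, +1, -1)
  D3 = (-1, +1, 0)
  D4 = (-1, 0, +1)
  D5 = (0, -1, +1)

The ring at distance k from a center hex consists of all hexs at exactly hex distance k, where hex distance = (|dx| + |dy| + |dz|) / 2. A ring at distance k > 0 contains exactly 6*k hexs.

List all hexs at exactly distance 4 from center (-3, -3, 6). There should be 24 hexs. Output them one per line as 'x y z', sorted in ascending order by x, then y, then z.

Answer: -7 -3 10
-7 -2 9
-7 -1 8
-7 0 7
-7 1 6
-6 -4 10
-6 1 5
-5 -5 10
-5 1 4
-4 -6 10
-4 1 3
-3 -7 10
-3 1 2
-2 -7 9
-2 0 2
-1 -7 8
-1 -1 2
0 -7 7
0 -2 2
1 -7 6
1 -6 5
1 -5 4
1 -4 3
1 -3 2

Derivation:
Walk ring at distance 4 from (-3, -3, 6):
Start at center + D4*4 = (-7, -3, 10)
  hex 0: (-7, -3, 10)
  hex 1: (-6, -4, 10)
  hex 2: (-5, -5, 10)
  hex 3: (-4, -6, 10)
  hex 4: (-3, -7, 10)
  hex 5: (-2, -7, 9)
  hex 6: (-1, -7, 8)
  hex 7: (0, -7, 7)
  hex 8: (1, -7, 6)
  hex 9: (1, -6, 5)
  hex 10: (1, -5, 4)
  hex 11: (1, -4, 3)
  hex 12: (1, -3, 2)
  hex 13: (0, -2, 2)
  hex 14: (-1, -1, 2)
  hex 15: (-2, 0, 2)
  hex 16: (-3, 1, 2)
  hex 17: (-4, 1, 3)
  hex 18: (-5, 1, 4)
  hex 19: (-6, 1, 5)
  hex 20: (-7, 1, 6)
  hex 21: (-7, 0, 7)
  hex 22: (-7, -1, 8)
  hex 23: (-7, -2, 9)
Sorted: 24 hexes.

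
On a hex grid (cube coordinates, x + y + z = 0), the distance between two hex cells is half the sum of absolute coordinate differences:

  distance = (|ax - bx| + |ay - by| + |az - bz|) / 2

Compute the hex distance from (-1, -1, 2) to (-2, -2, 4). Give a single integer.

|ax - bx| = |-1 - (-2)| = 1
|ay - by| = |-1 - (-2)| = 1
|az - bz| = |2 - 4| = 2
distance = (1 + 1 + 2) / 2 = 4 / 2 = 2

Answer: 2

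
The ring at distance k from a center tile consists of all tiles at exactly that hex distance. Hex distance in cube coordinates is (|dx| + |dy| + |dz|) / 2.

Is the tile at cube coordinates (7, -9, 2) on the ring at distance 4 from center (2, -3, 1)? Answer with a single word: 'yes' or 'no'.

Answer: no

Derivation:
|px - cx| = |7 - 2| = 5
|py - cy| = |-9 - (-3)| = 6
|pz - cz| = |2 - 1| = 1
distance = (5+6+1)/2 = 12/2 = 6
radius = 4; distance != radius -> no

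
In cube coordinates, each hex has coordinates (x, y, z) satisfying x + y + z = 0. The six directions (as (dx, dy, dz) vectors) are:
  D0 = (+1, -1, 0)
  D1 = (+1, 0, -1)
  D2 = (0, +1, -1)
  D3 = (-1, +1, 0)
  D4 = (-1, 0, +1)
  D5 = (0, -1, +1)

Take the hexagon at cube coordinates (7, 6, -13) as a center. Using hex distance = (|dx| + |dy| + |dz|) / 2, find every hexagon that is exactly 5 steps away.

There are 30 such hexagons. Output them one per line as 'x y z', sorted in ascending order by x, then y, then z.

Answer: 2 6 -8
2 7 -9
2 8 -10
2 9 -11
2 10 -12
2 11 -13
3 5 -8
3 11 -14
4 4 -8
4 11 -15
5 3 -8
5 11 -16
6 2 -8
6 11 -17
7 1 -8
7 11 -18
8 1 -9
8 10 -18
9 1 -10
9 9 -18
10 1 -11
10 8 -18
11 1 -12
11 7 -18
12 1 -13
12 2 -14
12 3 -15
12 4 -16
12 5 -17
12 6 -18

Derivation:
Walk ring at distance 5 from (7, 6, -13):
Start at center + D4*5 = (2, 6, -8)
  hex 0: (2, 6, -8)
  hex 1: (3, 5, -8)
  hex 2: (4, 4, -8)
  hex 3: (5, 3, -8)
  hex 4: (6, 2, -8)
  hex 5: (7, 1, -8)
  hex 6: (8, 1, -9)
  hex 7: (9, 1, -10)
  hex 8: (10, 1, -11)
  hex 9: (11, 1, -12)
  hex 10: (12, 1, -13)
  hex 11: (12, 2, -14)
  hex 12: (12, 3, -15)
  hex 13: (12, 4, -16)
  hex 14: (12, 5, -17)
  hex 15: (12, 6, -18)
  hex 16: (11, 7, -18)
  hex 17: (10, 8, -18)
  hex 18: (9, 9, -18)
  hex 19: (8, 10, -18)
  hex 20: (7, 11, -18)
  hex 21: (6, 11, -17)
  hex 22: (5, 11, -16)
  hex 23: (4, 11, -15)
  hex 24: (3, 11, -14)
  hex 25: (2, 11, -13)
  hex 26: (2, 10, -12)
  hex 27: (2, 9, -11)
  hex 28: (2, 8, -10)
  hex 29: (2, 7, -9)
Sorted: 30 hexes.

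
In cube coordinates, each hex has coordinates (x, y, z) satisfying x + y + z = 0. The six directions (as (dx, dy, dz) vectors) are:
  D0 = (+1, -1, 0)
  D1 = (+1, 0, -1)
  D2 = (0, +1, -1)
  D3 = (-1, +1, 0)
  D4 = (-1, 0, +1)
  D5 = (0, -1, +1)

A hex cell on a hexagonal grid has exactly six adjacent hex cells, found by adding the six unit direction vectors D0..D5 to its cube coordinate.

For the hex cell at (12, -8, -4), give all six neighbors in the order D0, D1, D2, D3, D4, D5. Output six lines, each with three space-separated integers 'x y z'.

Center: (12, -8, -4). Add each direction:
  D0: (12, -8, -4) + (1, -1, 0) = (13, -9, -4)
  D1: (12, -8, -4) + (1, 0, -1) = (13, -8, -5)
  D2: (12, -8, -4) + (0, 1, -1) = (12, -7, -5)
  D3: (12, -8, -4) + (-1, 1, 0) = (11, -7, -4)
  D4: (12, -8, -4) + (-1, 0, 1) = (11, -8, -3)
  D5: (12, -8, -4) + (0, -1, 1) = (12, -9, -3)

Answer: 13 -9 -4
13 -8 -5
12 -7 -5
11 -7 -4
11 -8 -3
12 -9 -3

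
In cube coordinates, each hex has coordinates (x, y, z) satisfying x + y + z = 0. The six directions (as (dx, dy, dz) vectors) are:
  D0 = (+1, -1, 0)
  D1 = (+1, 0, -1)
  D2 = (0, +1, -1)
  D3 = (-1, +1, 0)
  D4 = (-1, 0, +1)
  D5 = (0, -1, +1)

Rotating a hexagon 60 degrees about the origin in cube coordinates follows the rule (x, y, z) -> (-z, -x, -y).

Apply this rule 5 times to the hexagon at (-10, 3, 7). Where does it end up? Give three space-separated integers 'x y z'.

Start: (-10, 3, 7)
Step 1: (-10, 3, 7) -> (-(7), -(-10), -(3)) = (-7, 10, -3)
Step 2: (-7, 10, -3) -> (-(-3), -(-7), -(10)) = (3, 7, -10)
Step 3: (3, 7, -10) -> (-(-10), -(3), -(7)) = (10, -3, -7)
Step 4: (10, -3, -7) -> (-(-7), -(10), -(-3)) = (7, -10, 3)
Step 5: (7, -10, 3) -> (-(3), -(7), -(-10)) = (-3, -7, 10)

Answer: -3 -7 10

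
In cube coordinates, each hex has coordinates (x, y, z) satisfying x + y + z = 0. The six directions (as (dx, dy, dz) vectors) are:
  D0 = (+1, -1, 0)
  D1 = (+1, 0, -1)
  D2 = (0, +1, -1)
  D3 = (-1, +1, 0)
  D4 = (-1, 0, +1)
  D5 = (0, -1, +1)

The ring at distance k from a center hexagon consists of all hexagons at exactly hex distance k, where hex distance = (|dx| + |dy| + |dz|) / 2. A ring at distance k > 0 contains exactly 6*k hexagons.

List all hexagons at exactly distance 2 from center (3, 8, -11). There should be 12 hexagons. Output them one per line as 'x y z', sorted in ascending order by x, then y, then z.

Walk ring at distance 2 from (3, 8, -11):
Start at center + D4*2 = (1, 8, -9)
  hex 0: (1, 8, -9)
  hex 1: (2, 7, -9)
  hex 2: (3, 6, -9)
  hex 3: (4, 6, -10)
  hex 4: (5, 6, -11)
  hex 5: (5, 7, -12)
  hex 6: (5, 8, -13)
  hex 7: (4, 9, -13)
  hex 8: (3, 10, -13)
  hex 9: (2, 10, -12)
  hex 10: (1, 10, -11)
  hex 11: (1, 9, -10)
Sorted: 12 hexes.

Answer: 1 8 -9
1 9 -10
1 10 -11
2 7 -9
2 10 -12
3 6 -9
3 10 -13
4 6 -10
4 9 -13
5 6 -11
5 7 -12
5 8 -13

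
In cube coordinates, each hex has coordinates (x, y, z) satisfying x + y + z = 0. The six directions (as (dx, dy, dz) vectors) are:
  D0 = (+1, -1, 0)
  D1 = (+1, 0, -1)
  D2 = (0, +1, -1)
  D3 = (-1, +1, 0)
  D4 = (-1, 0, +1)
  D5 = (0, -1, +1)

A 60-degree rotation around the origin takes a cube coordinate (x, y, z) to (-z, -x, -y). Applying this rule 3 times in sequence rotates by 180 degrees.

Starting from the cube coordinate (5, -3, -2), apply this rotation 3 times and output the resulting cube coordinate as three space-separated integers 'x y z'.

Answer: -5 3 2

Derivation:
Start: (5, -3, -2)
Step 1: (5, -3, -2) -> (-(-2), -(5), -(-3)) = (2, -5, 3)
Step 2: (2, -5, 3) -> (-(3), -(2), -(-5)) = (-3, -2, 5)
Step 3: (-3, -2, 5) -> (-(5), -(-3), -(-2)) = (-5, 3, 2)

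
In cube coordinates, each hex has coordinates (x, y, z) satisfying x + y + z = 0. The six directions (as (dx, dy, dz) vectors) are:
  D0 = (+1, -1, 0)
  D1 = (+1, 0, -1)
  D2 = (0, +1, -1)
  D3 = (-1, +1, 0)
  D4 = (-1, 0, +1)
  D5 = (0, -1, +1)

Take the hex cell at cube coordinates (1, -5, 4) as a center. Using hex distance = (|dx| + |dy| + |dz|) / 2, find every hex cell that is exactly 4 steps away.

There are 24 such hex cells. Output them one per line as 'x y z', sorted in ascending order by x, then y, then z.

Walk ring at distance 4 from (1, -5, 4):
Start at center + D4*4 = (-3, -5, 8)
  hex 0: (-3, -5, 8)
  hex 1: (-2, -6, 8)
  hex 2: (-1, -7, 8)
  hex 3: (0, -8, 8)
  hex 4: (1, -9, 8)
  hex 5: (2, -9, 7)
  hex 6: (3, -9, 6)
  hex 7: (4, -9, 5)
  hex 8: (5, -9, 4)
  hex 9: (5, -8, 3)
  hex 10: (5, -7, 2)
  hex 11: (5, -6, 1)
  hex 12: (5, -5, 0)
  hex 13: (4, -4, 0)
  hex 14: (3, -3, 0)
  hex 15: (2, -2, 0)
  hex 16: (1, -1, 0)
  hex 17: (0, -1, 1)
  hex 18: (-1, -1, 2)
  hex 19: (-2, -1, 3)
  hex 20: (-3, -1, 4)
  hex 21: (-3, -2, 5)
  hex 22: (-3, -3, 6)
  hex 23: (-3, -4, 7)
Sorted: 24 hexes.

Answer: -3 -5 8
-3 -4 7
-3 -3 6
-3 -2 5
-3 -1 4
-2 -6 8
-2 -1 3
-1 -7 8
-1 -1 2
0 -8 8
0 -1 1
1 -9 8
1 -1 0
2 -9 7
2 -2 0
3 -9 6
3 -3 0
4 -9 5
4 -4 0
5 -9 4
5 -8 3
5 -7 2
5 -6 1
5 -5 0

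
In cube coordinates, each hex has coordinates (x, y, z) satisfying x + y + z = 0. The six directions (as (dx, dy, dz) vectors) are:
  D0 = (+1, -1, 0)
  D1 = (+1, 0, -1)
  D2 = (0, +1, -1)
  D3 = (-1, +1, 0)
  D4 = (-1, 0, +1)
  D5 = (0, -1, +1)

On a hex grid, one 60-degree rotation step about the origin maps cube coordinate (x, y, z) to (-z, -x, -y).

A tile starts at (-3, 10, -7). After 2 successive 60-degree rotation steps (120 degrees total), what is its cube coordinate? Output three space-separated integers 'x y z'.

Start: (-3, 10, -7)
Step 1: (-3, 10, -7) -> (-(-7), -(-3), -(10)) = (7, 3, -10)
Step 2: (7, 3, -10) -> (-(-10), -(7), -(3)) = (10, -7, -3)

Answer: 10 -7 -3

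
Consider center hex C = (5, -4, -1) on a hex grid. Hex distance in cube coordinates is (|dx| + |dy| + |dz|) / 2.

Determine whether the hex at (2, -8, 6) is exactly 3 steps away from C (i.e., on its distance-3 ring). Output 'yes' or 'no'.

Answer: no

Derivation:
|px - cx| = |2 - 5| = 3
|py - cy| = |-8 - (-4)| = 4
|pz - cz| = |6 - (-1)| = 7
distance = (3+4+7)/2 = 14/2 = 7
radius = 3; distance != radius -> no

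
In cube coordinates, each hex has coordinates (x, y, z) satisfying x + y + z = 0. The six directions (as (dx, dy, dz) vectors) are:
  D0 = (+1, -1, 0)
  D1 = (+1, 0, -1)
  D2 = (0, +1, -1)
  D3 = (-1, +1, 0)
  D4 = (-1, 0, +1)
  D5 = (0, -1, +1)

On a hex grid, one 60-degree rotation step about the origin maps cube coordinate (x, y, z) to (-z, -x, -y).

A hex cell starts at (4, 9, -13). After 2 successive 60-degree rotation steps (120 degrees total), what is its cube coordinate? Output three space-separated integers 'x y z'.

Start: (4, 9, -13)
Step 1: (4, 9, -13) -> (-(-13), -(4), -(9)) = (13, -4, -9)
Step 2: (13, -4, -9) -> (-(-9), -(13), -(-4)) = (9, -13, 4)

Answer: 9 -13 4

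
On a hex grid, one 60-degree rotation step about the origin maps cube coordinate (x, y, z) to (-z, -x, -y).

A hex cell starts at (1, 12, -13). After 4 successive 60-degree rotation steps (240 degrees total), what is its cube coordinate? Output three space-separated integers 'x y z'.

Start: (1, 12, -13)
Step 1: (1, 12, -13) -> (-(-13), -(1), -(12)) = (13, -1, -12)
Step 2: (13, -1, -12) -> (-(-12), -(13), -(-1)) = (12, -13, 1)
Step 3: (12, -13, 1) -> (-(1), -(12), -(-13)) = (-1, -12, 13)
Step 4: (-1, -12, 13) -> (-(13), -(-1), -(-12)) = (-13, 1, 12)

Answer: -13 1 12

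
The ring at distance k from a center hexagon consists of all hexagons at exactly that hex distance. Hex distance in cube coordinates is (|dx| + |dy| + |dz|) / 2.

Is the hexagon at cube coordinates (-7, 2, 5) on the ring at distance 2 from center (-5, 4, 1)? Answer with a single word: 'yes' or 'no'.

Answer: no

Derivation:
|px - cx| = |-7 - (-5)| = 2
|py - cy| = |2 - 4| = 2
|pz - cz| = |5 - 1| = 4
distance = (2+2+4)/2 = 8/2 = 4
radius = 2; distance != radius -> no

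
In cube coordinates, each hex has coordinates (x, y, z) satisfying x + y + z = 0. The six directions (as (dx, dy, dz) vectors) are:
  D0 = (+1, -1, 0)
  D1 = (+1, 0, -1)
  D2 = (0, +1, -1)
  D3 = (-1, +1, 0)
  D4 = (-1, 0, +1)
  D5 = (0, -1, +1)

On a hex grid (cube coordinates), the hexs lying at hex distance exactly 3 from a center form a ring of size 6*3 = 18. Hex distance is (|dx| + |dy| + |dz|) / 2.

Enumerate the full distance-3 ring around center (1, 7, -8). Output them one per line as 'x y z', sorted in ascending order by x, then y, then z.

Walk ring at distance 3 from (1, 7, -8):
Start at center + D4*3 = (-2, 7, -5)
  hex 0: (-2, 7, -5)
  hex 1: (-1, 6, -5)
  hex 2: (0, 5, -5)
  hex 3: (1, 4, -5)
  hex 4: (2, 4, -6)
  hex 5: (3, 4, -7)
  hex 6: (4, 4, -8)
  hex 7: (4, 5, -9)
  hex 8: (4, 6, -10)
  hex 9: (4, 7, -11)
  hex 10: (3, 8, -11)
  hex 11: (2, 9, -11)
  hex 12: (1, 10, -11)
  hex 13: (0, 10, -10)
  hex 14: (-1, 10, -9)
  hex 15: (-2, 10, -8)
  hex 16: (-2, 9, -7)
  hex 17: (-2, 8, -6)
Sorted: 18 hexes.

Answer: -2 7 -5
-2 8 -6
-2 9 -7
-2 10 -8
-1 6 -5
-1 10 -9
0 5 -5
0 10 -10
1 4 -5
1 10 -11
2 4 -6
2 9 -11
3 4 -7
3 8 -11
4 4 -8
4 5 -9
4 6 -10
4 7 -11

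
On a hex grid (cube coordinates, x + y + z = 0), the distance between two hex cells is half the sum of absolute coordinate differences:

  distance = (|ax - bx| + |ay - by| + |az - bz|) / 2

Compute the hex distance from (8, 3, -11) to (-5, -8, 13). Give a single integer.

Answer: 24

Derivation:
|ax - bx| = |8 - (-5)| = 13
|ay - by| = |3 - (-8)| = 11
|az - bz| = |-11 - 13| = 24
distance = (13 + 11 + 24) / 2 = 48 / 2 = 24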